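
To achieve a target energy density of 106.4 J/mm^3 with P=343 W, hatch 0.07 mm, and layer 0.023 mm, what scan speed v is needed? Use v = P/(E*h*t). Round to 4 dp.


v = 343 / (106.4*0.07*0.023) = 2002.2883 mm/s


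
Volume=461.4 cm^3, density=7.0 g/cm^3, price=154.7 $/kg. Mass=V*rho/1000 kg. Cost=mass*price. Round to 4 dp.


Mass = 461.4*7.0/1000 = 3.2298 kg
Cost = 3.2298 * 154.7 = 499.6501 $


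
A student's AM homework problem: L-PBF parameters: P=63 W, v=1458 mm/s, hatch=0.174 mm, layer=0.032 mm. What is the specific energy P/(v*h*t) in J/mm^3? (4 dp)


Build rate = 1458 * 0.174 * 0.032 = 8.118144 mm^3/s
SE = 63 / 8.118144 = 7.7604 J/mm^3


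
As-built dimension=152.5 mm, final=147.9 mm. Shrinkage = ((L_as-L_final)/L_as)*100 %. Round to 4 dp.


Shrinkage = ((152.5-147.9)/152.5)*100 = 3.0164 %


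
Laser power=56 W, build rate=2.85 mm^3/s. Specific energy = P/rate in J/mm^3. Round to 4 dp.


SE = 56 / 2.85 = 19.6491 J/mm^3


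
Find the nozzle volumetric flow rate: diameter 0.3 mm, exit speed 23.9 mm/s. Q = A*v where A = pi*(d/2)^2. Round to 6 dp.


A = pi*(0.3/2)^2 = 0.07068583 mm^2
Q = 0.07068583 * 23.9 = 1.689391 mm^3/s


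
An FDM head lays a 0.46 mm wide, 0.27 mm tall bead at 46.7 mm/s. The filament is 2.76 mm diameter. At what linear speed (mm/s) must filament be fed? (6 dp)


Q = 0.46 * 0.27 * 46.7 = 5.80014 mm^3/s
A_fil = pi*(2.76/2)^2 = 5.98284905 mm^2
v_feed = 5.80014 / 5.98284905 = 0.969461 mm/s


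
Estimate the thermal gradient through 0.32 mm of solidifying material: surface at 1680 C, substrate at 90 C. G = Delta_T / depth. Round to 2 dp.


G = (1680-90)/0.32 = 4968.75 C/mm


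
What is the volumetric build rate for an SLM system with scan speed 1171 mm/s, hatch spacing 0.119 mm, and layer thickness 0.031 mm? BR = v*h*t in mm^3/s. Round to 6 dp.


Rate = 1171 * 0.119 * 0.031 = 4.319819 mm^3/s


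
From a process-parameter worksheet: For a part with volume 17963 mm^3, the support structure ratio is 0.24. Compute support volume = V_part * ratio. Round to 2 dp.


V_support = 17963 * 0.24 = 4311.12 mm^3


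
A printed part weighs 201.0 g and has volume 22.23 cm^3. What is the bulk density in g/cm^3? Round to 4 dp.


rho = 201.0 / 22.23 = 9.0418 g/cm^3


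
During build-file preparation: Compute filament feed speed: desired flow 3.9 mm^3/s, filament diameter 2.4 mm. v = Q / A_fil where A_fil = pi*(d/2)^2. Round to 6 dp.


A = pi*(2.4/2)^2 = 4.523893
v = 3.9 / 4.523893 = 0.862089 mm/s


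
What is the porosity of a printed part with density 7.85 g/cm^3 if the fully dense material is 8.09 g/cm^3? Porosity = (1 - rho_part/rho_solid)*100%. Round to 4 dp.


Porosity = (1-7.85/8.09)*100 = 2.9666 %


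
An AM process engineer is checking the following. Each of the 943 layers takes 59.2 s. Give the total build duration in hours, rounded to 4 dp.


t = 943 * 59.2 / 3600 = 15.5071 hrs


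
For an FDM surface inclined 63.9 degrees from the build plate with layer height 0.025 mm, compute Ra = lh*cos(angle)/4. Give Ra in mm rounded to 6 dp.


Ra = 0.025 * cos(63.9) / 4 = 0.00275 mm


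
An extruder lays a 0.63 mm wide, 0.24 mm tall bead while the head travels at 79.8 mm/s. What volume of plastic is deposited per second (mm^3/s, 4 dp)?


Rate = 0.63 * 0.24 * 79.8 = 12.0658 mm^3/s


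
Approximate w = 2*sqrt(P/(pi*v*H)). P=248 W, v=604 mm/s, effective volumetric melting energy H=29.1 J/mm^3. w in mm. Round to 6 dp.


w = 2*sqrt(248/(pi*604*29.1)) = 0.134034 mm


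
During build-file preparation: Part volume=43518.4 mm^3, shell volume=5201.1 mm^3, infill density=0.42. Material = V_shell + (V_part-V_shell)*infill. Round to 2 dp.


V_infill = (43518.4 - 5201.1) * 0.42 = 16093.27
V_total = 5201.1 + 16093.27 = 21294.37 mm^3


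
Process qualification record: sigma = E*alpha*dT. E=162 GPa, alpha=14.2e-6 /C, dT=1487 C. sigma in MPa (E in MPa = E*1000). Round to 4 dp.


sigma = 162*1000 * 14.2e-6 * 1487 = 3420.6948 MPa


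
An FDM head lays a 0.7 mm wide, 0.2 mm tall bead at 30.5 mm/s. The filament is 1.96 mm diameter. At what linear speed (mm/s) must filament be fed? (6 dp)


Q = 0.7 * 0.2 * 30.5 = 4.27 mm^3/s
A_fil = pi*(1.96/2)^2 = 3.01718558 mm^2
v_feed = 4.27 / 3.01718558 = 1.415226 mm/s


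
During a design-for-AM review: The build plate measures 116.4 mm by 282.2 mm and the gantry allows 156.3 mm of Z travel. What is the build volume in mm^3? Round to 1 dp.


V = 116.4 * 282.2 * 156.3 = 5134154.9 mm^3


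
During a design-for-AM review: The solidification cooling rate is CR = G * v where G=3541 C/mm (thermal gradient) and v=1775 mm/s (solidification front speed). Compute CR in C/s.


CR = 3541 * 1775 = 6285275 C/s


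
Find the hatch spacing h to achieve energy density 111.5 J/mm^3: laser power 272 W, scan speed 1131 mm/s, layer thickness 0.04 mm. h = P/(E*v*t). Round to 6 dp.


h = 272 / (111.5*1131*0.04) = 0.053923 mm


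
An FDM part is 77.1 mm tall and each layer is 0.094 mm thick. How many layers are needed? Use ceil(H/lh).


Layers = ceil(77.1/0.094) = 821


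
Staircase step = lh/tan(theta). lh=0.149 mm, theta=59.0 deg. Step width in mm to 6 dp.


step = 0.149 / tan(59.0) = 0.089528 mm


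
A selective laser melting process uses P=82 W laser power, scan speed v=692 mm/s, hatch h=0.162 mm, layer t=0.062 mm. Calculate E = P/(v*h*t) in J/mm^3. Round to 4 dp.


E = 82 / (692*0.162*0.062) = 11.7978 J/mm^3


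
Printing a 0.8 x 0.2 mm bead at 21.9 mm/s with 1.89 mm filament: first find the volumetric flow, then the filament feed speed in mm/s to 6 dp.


Q = 0.8 * 0.2 * 21.9 = 3.504 mm^3/s
A_fil = pi*(1.89/2)^2 = 2.80552078 mm^2
v_feed = 3.504 / 2.80552078 = 1.248966 mm/s


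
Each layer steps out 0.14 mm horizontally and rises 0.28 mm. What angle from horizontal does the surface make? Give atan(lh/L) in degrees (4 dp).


angle = atan(0.28/0.14) = 63.4349 degrees


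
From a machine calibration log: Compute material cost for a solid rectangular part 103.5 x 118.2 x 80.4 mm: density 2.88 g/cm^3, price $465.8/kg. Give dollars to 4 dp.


V = 103.5 * 118.2 * 80.4 = 983589.48 mm^3 = 983.58948 cm^3
Mass = 983.58948 * 2.88 / 1000 = 2.8327377 kg
Cost = 2.8327377 * 465.8 = 1319.4892 $


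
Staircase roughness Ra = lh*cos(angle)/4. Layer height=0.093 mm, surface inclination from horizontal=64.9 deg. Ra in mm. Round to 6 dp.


Ra = 0.093 * cos(64.9) / 4 = 0.009863 mm


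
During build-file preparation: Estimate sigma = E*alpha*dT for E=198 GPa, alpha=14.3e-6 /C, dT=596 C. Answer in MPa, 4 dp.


sigma = 198*1000 * 14.3e-6 * 596 = 1687.5144 MPa


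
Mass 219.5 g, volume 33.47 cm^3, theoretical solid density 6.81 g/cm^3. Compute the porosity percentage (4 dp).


rho_part = 219.5 / 33.47 = 6.55811174 g/cm^3
Porosity = (1 - 6.55811174/6.81)*100 = 3.6988 %


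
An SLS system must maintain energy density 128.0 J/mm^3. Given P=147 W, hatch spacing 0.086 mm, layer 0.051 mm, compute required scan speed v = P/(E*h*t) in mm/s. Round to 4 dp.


v = 147 / (128.0*0.086*0.051) = 261.8417 mm/s


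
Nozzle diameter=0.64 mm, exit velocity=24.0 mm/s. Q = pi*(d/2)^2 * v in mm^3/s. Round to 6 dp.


A = pi*(0.64/2)^2 = 0.32169909 mm^2
Q = 0.32169909 * 24.0 = 7.720778 mm^3/s


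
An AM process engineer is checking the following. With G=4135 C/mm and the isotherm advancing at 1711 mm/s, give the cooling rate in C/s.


CR = 4135 * 1711 = 7074985 C/s


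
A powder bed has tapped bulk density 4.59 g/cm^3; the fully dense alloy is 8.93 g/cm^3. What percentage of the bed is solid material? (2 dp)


Packing = (4.59/8.93)*100 = 51.4 %


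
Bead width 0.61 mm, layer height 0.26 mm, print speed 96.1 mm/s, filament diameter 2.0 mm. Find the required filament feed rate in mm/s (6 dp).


Q = 0.61 * 0.26 * 96.1 = 15.24146 mm^3/s
A_fil = pi*(2.0/2)^2 = 3.14159265 mm^2
v_feed = 15.24146 / 3.14159265 = 4.851507 mm/s


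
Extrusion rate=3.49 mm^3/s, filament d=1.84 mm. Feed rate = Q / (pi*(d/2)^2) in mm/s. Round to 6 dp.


A = pi*(1.84/2)^2 = 2.659044
v = 3.49 / 2.659044 = 1.312502 mm/s


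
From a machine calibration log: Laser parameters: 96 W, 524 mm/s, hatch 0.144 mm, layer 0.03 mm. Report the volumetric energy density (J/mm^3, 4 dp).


E = 96 / (524*0.144*0.03) = 42.4088 J/mm^3


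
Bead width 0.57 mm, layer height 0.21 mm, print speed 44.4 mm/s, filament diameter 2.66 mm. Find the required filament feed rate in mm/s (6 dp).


Q = 0.57 * 0.21 * 44.4 = 5.31468 mm^3/s
A_fil = pi*(2.66/2)^2 = 5.55716324 mm^2
v_feed = 5.31468 / 5.55716324 = 0.956366 mm/s


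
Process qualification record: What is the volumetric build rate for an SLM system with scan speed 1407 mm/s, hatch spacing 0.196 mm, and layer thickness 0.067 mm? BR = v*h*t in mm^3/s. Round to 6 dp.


Rate = 1407 * 0.196 * 0.067 = 18.476724 mm^3/s


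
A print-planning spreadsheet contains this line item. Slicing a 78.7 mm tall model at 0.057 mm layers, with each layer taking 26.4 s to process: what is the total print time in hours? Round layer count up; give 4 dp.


Layers = ceil(78.7/0.057) = 1381
t = 1381 * 26.4 / 3600 = 10.1273 hrs


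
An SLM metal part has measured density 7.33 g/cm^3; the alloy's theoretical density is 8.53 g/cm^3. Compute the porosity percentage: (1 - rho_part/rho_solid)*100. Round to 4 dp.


Porosity = (1-7.33/8.53)*100 = 14.068 %


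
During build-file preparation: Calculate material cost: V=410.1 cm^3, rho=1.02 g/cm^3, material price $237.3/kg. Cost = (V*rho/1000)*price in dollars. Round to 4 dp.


Mass = 410.1*1.02/1000 = 0.418302 kg
Cost = 0.418302 * 237.3 = 99.2631 $


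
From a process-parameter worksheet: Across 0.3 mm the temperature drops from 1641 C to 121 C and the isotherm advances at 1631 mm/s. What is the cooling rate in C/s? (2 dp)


G = (1641-121)/0.3 = 5066.66666667 C/mm
CR = 5066.66666667 * 1631 = 8263733.33 C/s


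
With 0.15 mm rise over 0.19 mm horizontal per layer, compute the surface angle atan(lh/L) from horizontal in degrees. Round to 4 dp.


angle = atan(0.15/0.19) = 38.2902 degrees


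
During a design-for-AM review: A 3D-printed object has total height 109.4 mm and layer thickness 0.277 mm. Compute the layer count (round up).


Layers = ceil(109.4/0.277) = 395


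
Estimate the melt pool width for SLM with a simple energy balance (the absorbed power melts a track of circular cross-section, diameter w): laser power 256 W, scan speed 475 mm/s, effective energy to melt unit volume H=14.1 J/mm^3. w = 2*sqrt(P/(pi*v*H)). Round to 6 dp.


w = 2*sqrt(256/(pi*475*14.1)) = 0.220607 mm


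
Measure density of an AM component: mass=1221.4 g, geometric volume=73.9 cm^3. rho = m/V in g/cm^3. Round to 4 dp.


rho = 1221.4 / 73.9 = 16.5277 g/cm^3


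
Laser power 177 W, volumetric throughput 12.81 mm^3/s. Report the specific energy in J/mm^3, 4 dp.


SE = 177 / 12.81 = 13.8173 J/mm^3


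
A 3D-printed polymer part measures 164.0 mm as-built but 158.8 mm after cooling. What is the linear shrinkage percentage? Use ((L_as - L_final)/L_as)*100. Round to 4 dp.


Shrinkage = ((164.0-158.8)/164.0)*100 = 3.1707 %


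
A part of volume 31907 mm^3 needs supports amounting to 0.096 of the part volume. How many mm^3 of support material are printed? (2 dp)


V_support = 31907 * 0.096 = 3063.07 mm^3


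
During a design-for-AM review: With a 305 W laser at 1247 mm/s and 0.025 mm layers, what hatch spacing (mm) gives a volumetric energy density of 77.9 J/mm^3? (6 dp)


h = 305 / (77.9*1247*0.025) = 0.12559 mm


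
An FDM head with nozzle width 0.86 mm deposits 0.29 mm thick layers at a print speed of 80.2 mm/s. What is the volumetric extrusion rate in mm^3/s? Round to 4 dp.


Rate = 0.86 * 0.29 * 80.2 = 20.0019 mm^3/s


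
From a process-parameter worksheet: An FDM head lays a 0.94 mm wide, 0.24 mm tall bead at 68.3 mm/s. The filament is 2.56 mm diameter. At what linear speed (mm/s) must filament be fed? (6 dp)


Q = 0.94 * 0.24 * 68.3 = 15.40848 mm^3/s
A_fil = pi*(2.56/2)^2 = 5.1471854 mm^2
v_feed = 15.40848 / 5.1471854 = 2.993574 mm/s


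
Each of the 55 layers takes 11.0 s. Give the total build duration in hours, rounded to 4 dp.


t = 55 * 11.0 / 3600 = 0.1681 hrs


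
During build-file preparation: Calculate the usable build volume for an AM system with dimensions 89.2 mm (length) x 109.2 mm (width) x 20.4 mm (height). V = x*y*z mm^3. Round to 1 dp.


V = 89.2 * 109.2 * 20.4 = 198709.1 mm^3


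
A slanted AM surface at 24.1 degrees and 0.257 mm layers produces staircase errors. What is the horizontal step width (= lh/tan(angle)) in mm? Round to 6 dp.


step = 0.257 / tan(24.1) = 0.574531 mm


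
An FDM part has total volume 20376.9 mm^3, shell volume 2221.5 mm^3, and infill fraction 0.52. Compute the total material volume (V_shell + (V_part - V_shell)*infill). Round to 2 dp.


V_infill = (20376.9 - 2221.5) * 0.52 = 9440.81
V_total = 2221.5 + 9440.81 = 11662.31 mm^3


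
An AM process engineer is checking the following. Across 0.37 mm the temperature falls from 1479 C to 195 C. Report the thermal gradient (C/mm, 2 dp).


G = (1479-195)/0.37 = 3470.27 C/mm


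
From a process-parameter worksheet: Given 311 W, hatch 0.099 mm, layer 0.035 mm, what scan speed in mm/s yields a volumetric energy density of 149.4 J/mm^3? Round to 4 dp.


v = 311 / (149.4*0.099*0.035) = 600.7677 mm/s


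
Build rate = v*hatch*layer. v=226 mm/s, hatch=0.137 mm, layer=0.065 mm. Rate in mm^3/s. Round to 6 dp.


Rate = 226 * 0.137 * 0.065 = 2.01253 mm^3/s


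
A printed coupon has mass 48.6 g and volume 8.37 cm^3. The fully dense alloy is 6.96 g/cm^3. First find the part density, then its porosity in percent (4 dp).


rho_part = 48.6 / 8.37 = 5.80645161 g/cm^3
Porosity = (1 - 5.80645161/6.96)*100 = 16.574 %


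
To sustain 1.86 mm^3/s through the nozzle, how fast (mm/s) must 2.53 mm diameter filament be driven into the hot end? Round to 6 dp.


A = pi*(2.53/2)^2 = 5.027255
v = 1.86 / 5.027255 = 0.369983 mm/s


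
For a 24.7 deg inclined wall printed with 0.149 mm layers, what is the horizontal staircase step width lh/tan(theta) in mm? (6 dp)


step = 0.149 / tan(24.7) = 0.323949 mm


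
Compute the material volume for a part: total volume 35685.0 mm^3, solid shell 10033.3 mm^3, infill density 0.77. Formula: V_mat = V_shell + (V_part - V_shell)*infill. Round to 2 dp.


V_infill = (35685.0 - 10033.3) * 0.77 = 19751.81
V_total = 10033.3 + 19751.81 = 29785.11 mm^3


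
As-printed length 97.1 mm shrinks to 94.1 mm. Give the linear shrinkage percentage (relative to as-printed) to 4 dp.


Shrinkage = ((97.1-94.1)/97.1)*100 = 3.0896 %


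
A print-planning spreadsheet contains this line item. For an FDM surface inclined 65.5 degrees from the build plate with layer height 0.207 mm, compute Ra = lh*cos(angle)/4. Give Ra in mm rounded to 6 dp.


Ra = 0.207 * cos(65.5) / 4 = 0.02146 mm


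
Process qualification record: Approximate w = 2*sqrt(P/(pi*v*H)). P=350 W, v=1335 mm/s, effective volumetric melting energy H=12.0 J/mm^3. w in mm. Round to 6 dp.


w = 2*sqrt(350/(pi*1335*12.0)) = 0.166785 mm


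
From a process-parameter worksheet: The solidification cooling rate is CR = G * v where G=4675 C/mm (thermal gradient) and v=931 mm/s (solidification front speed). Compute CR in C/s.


CR = 4675 * 931 = 4352425 C/s


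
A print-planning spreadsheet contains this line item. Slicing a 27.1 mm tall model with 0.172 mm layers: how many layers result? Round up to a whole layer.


Layers = ceil(27.1/0.172) = 158


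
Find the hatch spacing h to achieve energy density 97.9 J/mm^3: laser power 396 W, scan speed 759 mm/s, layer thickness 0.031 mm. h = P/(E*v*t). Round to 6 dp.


h = 396 / (97.9*759*0.031) = 0.171913 mm


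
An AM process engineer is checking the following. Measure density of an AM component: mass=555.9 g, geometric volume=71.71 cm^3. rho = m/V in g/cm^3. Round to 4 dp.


rho = 555.9 / 71.71 = 7.7521 g/cm^3


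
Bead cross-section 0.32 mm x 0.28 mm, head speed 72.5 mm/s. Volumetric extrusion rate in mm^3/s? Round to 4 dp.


Rate = 0.32 * 0.28 * 72.5 = 6.496 mm^3/s


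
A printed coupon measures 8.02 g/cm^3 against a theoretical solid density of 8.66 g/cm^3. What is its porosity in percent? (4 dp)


Porosity = (1-8.02/8.66)*100 = 7.3903 %


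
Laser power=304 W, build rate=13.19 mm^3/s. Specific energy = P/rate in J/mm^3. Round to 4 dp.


SE = 304 / 13.19 = 23.0478 J/mm^3


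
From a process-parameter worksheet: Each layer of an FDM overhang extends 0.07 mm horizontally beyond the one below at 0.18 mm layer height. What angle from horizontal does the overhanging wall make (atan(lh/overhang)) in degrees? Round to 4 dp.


angle = atan(0.18/0.07) = 68.7495 degrees


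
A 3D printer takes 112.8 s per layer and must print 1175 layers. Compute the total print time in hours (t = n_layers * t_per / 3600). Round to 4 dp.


t = 1175 * 112.8 / 3600 = 36.8167 hrs


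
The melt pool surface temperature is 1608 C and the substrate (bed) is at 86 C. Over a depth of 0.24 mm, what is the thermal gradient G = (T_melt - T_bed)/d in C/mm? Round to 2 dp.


G = (1608-86)/0.24 = 6341.67 C/mm


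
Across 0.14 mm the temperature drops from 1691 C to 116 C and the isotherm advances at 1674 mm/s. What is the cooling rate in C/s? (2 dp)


G = (1691-116)/0.14 = 11250.0 C/mm
CR = 11250.0 * 1674 = 18832500.0 C/s


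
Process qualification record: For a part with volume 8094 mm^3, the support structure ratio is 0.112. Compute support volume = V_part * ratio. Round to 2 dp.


V_support = 8094 * 0.112 = 906.53 mm^3


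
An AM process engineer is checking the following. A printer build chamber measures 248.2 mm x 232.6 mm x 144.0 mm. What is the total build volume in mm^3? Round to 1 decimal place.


V = 248.2 * 232.6 * 144.0 = 8313310.1 mm^3


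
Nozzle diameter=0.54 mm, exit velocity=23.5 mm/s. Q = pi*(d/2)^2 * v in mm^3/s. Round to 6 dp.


A = pi*(0.54/2)^2 = 0.2290221 mm^2
Q = 0.2290221 * 23.5 = 5.382019 mm^3/s


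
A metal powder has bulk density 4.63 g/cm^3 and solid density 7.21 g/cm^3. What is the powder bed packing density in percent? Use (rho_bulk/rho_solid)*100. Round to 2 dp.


Packing = (4.63/7.21)*100 = 64.22 %


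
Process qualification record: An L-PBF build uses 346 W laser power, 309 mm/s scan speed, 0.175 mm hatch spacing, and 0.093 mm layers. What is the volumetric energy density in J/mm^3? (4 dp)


E = 346 / (309*0.175*0.093) = 68.8013 J/mm^3


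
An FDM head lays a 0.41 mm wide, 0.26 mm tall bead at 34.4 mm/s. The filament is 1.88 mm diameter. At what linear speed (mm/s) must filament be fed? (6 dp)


Q = 0.41 * 0.26 * 34.4 = 3.66704 mm^3/s
A_fil = pi*(1.88/2)^2 = 2.77591127 mm^2
v_feed = 3.66704 / 2.77591127 = 1.321022 mm/s


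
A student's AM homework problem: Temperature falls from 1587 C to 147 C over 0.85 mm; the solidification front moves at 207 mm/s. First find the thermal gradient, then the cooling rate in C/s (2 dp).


G = (1587-147)/0.85 = 1694.11764706 C/mm
CR = 1694.11764706 * 207 = 350682.35 C/s


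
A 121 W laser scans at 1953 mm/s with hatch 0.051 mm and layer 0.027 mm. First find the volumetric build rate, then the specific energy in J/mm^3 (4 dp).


Build rate = 1953 * 0.051 * 0.027 = 2.689281 mm^3/s
SE = 121 / 2.689281 = 44.9934 J/mm^3


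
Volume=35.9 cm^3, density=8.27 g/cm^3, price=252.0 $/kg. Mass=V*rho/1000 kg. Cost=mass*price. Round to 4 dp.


Mass = 35.9*8.27/1000 = 0.296893 kg
Cost = 0.296893 * 252.0 = 74.817 $


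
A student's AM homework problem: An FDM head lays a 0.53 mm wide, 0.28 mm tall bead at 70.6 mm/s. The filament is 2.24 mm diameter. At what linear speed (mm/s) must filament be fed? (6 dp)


Q = 0.53 * 0.28 * 70.6 = 10.47704 mm^3/s
A_fil = pi*(2.24/2)^2 = 3.94081382 mm^2
v_feed = 10.47704 / 3.94081382 = 2.658598 mm/s


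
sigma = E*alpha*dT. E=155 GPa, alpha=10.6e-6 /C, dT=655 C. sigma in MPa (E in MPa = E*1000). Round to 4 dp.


sigma = 155*1000 * 10.6e-6 * 655 = 1076.165 MPa


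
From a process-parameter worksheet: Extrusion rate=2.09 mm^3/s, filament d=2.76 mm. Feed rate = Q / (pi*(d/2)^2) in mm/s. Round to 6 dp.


A = pi*(2.76/2)^2 = 5.982849
v = 2.09 / 5.982849 = 0.349332 mm/s


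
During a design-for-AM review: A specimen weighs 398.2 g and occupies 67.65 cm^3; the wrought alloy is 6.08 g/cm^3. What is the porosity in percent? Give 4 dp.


rho_part = 398.2 / 67.65 = 5.88617886 g/cm^3
Porosity = (1 - 5.88617886/6.08)*100 = 3.1878 %


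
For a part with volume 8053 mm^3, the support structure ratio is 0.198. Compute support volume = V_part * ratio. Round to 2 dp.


V_support = 8053 * 0.198 = 1594.49 mm^3


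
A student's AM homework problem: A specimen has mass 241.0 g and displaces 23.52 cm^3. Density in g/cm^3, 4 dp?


rho = 241.0 / 23.52 = 10.2466 g/cm^3


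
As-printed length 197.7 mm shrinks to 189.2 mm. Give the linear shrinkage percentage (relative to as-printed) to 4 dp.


Shrinkage = ((197.7-189.2)/197.7)*100 = 4.2994 %


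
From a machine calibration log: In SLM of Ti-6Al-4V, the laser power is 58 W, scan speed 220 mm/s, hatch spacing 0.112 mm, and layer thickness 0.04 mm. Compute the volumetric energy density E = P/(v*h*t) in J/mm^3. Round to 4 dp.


E = 58 / (220*0.112*0.04) = 58.8474 J/mm^3


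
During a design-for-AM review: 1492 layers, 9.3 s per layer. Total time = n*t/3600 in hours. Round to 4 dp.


t = 1492 * 9.3 / 3600 = 3.8543 hrs


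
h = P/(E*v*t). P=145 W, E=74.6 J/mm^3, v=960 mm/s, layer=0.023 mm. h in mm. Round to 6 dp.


h = 145 / (74.6*960*0.023) = 0.08803 mm


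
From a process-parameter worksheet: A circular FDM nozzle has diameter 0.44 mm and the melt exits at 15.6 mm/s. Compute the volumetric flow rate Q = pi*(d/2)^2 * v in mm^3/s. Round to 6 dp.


A = pi*(0.44/2)^2 = 0.15205308 mm^2
Q = 0.15205308 * 15.6 = 2.372028 mm^3/s


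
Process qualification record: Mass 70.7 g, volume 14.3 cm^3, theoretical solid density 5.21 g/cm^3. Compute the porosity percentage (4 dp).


rho_part = 70.7 / 14.3 = 4.94405594 g/cm^3
Porosity = (1 - 4.94405594/5.21)*100 = 5.1045 %


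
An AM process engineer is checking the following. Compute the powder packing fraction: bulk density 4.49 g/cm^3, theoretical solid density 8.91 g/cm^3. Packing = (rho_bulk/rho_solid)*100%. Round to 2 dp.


Packing = (4.49/8.91)*100 = 50.39 %


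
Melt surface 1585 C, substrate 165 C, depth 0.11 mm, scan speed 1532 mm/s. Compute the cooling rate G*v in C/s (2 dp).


G = (1585-165)/0.11 = 12909.09090909 C/mm
CR = 12909.09090909 * 1532 = 19776727.27 C/s


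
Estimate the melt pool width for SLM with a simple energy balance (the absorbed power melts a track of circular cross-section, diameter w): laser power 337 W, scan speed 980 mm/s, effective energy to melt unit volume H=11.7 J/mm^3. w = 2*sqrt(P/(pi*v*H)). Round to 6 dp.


w = 2*sqrt(337/(pi*980*11.7)) = 0.193448 mm


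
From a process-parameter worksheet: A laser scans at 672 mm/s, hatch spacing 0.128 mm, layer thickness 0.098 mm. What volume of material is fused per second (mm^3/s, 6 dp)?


Rate = 672 * 0.128 * 0.098 = 8.429568 mm^3/s


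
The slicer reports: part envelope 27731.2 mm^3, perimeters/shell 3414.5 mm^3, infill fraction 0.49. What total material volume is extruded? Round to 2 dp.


V_infill = (27731.2 - 3414.5) * 0.49 = 11915.18
V_total = 3414.5 + 11915.18 = 15329.68 mm^3


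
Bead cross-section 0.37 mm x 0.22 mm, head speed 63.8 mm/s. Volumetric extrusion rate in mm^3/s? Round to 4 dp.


Rate = 0.37 * 0.22 * 63.8 = 5.1933 mm^3/s


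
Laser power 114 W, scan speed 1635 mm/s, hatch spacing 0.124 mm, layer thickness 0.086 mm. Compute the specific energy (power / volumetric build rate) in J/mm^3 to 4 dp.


Build rate = 1635 * 0.124 * 0.086 = 17.43564 mm^3/s
SE = 114 / 17.43564 = 6.5383 J/mm^3


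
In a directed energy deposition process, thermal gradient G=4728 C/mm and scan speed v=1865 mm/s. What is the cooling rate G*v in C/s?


CR = 4728 * 1865 = 8817720 C/s


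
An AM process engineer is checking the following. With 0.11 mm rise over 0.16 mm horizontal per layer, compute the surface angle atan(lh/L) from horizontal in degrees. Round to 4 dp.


angle = atan(0.11/0.16) = 34.5085 degrees


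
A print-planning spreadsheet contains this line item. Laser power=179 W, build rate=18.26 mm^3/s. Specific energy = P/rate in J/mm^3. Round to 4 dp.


SE = 179 / 18.26 = 9.8028 J/mm^3


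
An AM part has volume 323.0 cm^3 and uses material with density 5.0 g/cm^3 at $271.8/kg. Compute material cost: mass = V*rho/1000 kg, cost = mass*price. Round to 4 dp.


Mass = 323.0*5.0/1000 = 1.615 kg
Cost = 1.615 * 271.8 = 438.957 $


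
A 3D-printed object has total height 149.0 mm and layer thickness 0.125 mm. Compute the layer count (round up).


Layers = ceil(149.0/0.125) = 1192


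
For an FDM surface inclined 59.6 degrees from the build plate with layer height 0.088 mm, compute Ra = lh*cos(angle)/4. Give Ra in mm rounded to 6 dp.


Ra = 0.088 * cos(59.6) / 4 = 0.011133 mm


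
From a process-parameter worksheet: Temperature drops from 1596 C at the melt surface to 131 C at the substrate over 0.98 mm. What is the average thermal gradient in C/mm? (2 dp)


G = (1596-131)/0.98 = 1494.9 C/mm


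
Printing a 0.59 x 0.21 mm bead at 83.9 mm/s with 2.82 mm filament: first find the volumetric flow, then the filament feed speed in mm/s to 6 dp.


Q = 0.59 * 0.21 * 83.9 = 10.39521 mm^3/s
A_fil = pi*(2.82/2)^2 = 6.24580035 mm^2
v_feed = 10.39521 / 6.24580035 = 1.664352 mm/s


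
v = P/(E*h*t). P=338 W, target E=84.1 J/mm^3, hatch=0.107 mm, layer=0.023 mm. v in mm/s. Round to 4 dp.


v = 338 / (84.1*0.107*0.023) = 1633.0861 mm/s


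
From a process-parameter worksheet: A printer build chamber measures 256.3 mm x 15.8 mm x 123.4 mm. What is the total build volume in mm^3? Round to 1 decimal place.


V = 256.3 * 15.8 * 123.4 = 499713.2 mm^3


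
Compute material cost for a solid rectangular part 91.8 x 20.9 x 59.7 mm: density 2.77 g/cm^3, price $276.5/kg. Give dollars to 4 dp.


V = 91.8 * 20.9 * 59.7 = 114541.614 mm^3 = 114.541614 cm^3
Mass = 114.541614 * 2.77 / 1000 = 0.31728027 kg
Cost = 0.31728027 * 276.5 = 87.728 $


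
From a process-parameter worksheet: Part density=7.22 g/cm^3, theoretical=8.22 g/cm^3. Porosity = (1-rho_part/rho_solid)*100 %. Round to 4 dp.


Porosity = (1-7.22/8.22)*100 = 12.1655 %


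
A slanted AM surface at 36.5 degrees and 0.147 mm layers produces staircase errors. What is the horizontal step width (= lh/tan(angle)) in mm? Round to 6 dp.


step = 0.147 / tan(36.5) = 0.198659 mm


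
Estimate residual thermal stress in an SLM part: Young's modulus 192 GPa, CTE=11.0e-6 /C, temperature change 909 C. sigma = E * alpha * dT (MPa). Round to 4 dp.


sigma = 192*1000 * 11.0e-6 * 909 = 1919.808 MPa


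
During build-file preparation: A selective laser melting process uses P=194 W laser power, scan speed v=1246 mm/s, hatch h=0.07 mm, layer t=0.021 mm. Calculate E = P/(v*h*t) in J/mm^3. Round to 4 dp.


E = 194 / (1246*0.07*0.021) = 105.9172 J/mm^3


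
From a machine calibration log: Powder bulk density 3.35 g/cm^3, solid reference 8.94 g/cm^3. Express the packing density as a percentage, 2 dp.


Packing = (3.35/8.94)*100 = 37.47 %


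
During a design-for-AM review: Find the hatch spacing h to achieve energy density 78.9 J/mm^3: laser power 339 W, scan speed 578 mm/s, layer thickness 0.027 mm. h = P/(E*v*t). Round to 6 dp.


h = 339 / (78.9*578*0.027) = 0.275316 mm


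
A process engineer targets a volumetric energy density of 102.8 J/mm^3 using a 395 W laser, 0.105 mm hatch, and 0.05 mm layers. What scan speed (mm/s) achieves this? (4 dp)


v = 395 / (102.8*0.105*0.05) = 731.8881 mm/s


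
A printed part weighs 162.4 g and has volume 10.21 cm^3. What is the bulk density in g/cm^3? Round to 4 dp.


rho = 162.4 / 10.21 = 15.906 g/cm^3


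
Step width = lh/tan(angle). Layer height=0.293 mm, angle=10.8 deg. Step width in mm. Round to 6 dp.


step = 0.293 / tan(10.8) = 1.53596 mm


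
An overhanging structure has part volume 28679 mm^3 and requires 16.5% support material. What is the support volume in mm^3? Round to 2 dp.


V_support = 28679 * 0.165 = 4732.04 mm^3


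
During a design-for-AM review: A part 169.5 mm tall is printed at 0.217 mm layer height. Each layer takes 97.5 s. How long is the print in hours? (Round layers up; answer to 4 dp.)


Layers = ceil(169.5/0.217) = 782
t = 782 * 97.5 / 3600 = 21.1792 hrs


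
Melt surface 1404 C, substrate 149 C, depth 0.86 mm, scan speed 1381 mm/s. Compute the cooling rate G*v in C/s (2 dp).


G = (1404-149)/0.86 = 1459.30232558 C/mm
CR = 1459.30232558 * 1381 = 2015296.51 C/s


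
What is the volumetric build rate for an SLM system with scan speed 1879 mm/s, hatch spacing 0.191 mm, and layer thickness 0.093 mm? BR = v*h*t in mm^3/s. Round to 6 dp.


Rate = 1879 * 0.191 * 0.093 = 33.376677 mm^3/s


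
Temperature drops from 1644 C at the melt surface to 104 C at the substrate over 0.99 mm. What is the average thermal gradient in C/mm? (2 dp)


G = (1644-104)/0.99 = 1555.56 C/mm


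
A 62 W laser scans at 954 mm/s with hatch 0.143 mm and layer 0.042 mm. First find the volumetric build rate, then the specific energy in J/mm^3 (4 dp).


Build rate = 954 * 0.143 * 0.042 = 5.729724 mm^3/s
SE = 62 / 5.729724 = 10.8208 J/mm^3


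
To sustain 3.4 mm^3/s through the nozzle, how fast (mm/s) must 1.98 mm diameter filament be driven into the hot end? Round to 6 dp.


A = pi*(1.98/2)^2 = 3.079075
v = 3.4 / 3.079075 = 1.104228 mm/s


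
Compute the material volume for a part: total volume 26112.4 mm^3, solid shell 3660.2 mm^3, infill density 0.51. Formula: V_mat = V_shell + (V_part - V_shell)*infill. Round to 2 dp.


V_infill = (26112.4 - 3660.2) * 0.51 = 11450.62
V_total = 3660.2 + 11450.62 = 15110.82 mm^3


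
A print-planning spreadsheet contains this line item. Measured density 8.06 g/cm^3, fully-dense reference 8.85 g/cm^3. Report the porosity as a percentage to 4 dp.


Porosity = (1-8.06/8.85)*100 = 8.9266 %


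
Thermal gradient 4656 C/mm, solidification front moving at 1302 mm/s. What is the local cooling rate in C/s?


CR = 4656 * 1302 = 6062112 C/s


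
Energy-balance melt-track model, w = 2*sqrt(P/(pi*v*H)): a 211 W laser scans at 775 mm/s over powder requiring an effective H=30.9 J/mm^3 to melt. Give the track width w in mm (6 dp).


w = 2*sqrt(211/(pi*775*30.9)) = 0.105917 mm


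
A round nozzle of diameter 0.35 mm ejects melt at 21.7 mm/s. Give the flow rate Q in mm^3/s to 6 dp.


A = pi*(0.35/2)^2 = 0.09621128 mm^2
Q = 0.09621128 * 21.7 = 2.087785 mm^3/s


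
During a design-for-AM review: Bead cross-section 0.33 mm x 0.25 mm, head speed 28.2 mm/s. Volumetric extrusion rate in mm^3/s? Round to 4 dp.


Rate = 0.33 * 0.25 * 28.2 = 2.3265 mm^3/s


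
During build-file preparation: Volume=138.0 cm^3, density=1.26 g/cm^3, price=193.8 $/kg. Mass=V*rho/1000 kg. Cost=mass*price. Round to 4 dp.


Mass = 138.0*1.26/1000 = 0.17388 kg
Cost = 0.17388 * 193.8 = 33.6979 $


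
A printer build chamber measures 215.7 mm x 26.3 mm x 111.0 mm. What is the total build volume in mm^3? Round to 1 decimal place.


V = 215.7 * 26.3 * 111.0 = 629693.0 mm^3


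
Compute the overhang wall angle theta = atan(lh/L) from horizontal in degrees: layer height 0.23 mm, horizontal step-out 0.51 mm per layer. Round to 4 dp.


angle = atan(0.23/0.51) = 24.2744 degrees


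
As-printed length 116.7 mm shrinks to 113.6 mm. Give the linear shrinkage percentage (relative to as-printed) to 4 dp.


Shrinkage = ((116.7-113.6)/116.7)*100 = 2.6564 %


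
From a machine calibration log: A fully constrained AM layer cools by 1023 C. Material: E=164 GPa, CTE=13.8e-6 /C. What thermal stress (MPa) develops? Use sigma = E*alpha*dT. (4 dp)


sigma = 164*1000 * 13.8e-6 * 1023 = 2315.2536 MPa


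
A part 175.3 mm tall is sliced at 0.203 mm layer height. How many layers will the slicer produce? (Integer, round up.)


Layers = ceil(175.3/0.203) = 864


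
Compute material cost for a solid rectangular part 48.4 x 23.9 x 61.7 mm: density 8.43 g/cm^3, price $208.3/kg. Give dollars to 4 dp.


V = 48.4 * 23.9 * 61.7 = 71372.092 mm^3 = 71.372092 cm^3
Mass = 71.372092 * 8.43 / 1000 = 0.60166674 kg
Cost = 0.60166674 * 208.3 = 125.3272 $


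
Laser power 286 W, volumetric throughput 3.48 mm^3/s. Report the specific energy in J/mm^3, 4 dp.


SE = 286 / 3.48 = 82.1839 J/mm^3


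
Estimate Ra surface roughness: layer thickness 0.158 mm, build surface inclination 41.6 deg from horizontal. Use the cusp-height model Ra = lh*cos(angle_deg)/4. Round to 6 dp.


Ra = 0.158 * cos(41.6) / 4 = 0.029538 mm


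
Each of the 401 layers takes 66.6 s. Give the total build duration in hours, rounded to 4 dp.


t = 401 * 66.6 / 3600 = 7.4185 hrs


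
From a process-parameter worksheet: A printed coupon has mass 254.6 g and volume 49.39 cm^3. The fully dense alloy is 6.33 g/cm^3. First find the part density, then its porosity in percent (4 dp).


rho_part = 254.6 / 49.39 = 5.15488965 g/cm^3
Porosity = (1 - 5.15488965/6.33)*100 = 18.5641 %


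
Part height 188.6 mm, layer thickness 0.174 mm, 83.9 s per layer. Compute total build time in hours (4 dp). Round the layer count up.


Layers = ceil(188.6/0.174) = 1084
t = 1084 * 83.9 / 3600 = 25.2632 hrs


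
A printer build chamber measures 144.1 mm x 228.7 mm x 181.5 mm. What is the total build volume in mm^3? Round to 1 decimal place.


V = 144.1 * 228.7 * 181.5 = 5981454.1 mm^3


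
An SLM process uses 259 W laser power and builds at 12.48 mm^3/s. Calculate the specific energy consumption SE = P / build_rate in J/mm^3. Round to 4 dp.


SE = 259 / 12.48 = 20.7532 J/mm^3


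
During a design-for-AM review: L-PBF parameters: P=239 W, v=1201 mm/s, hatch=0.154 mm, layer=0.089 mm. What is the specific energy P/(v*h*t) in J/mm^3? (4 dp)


Build rate = 1201 * 0.154 * 0.089 = 16.460906 mm^3/s
SE = 239 / 16.460906 = 14.5192 J/mm^3


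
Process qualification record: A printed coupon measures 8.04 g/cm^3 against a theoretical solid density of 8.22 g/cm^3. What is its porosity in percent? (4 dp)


Porosity = (1-8.04/8.22)*100 = 2.1898 %


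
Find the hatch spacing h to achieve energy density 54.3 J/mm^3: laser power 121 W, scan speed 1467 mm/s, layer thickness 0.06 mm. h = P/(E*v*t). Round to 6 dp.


h = 121 / (54.3*1467*0.06) = 0.025317 mm


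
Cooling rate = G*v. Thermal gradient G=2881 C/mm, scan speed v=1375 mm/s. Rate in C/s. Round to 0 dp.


CR = 2881 * 1375 = 3961375 C/s


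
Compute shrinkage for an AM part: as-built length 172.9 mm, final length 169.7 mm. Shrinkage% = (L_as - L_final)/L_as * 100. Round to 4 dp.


Shrinkage = ((172.9-169.7)/172.9)*100 = 1.8508 %


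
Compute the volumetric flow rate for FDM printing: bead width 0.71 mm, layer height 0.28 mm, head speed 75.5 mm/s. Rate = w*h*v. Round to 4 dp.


Rate = 0.71 * 0.28 * 75.5 = 15.0094 mm^3/s


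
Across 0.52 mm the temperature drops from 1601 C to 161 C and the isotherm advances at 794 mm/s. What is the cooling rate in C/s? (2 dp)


G = (1601-161)/0.52 = 2769.23076923 C/mm
CR = 2769.23076923 * 794 = 2198769.23 C/s


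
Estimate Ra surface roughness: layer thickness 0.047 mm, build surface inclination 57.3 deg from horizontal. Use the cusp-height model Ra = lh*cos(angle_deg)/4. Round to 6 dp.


Ra = 0.047 * cos(57.3) / 4 = 0.006348 mm


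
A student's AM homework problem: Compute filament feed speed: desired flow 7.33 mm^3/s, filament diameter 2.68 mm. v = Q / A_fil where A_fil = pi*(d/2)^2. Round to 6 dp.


A = pi*(2.68/2)^2 = 5.641044
v = 7.33 / 5.641044 = 1.299405 mm/s


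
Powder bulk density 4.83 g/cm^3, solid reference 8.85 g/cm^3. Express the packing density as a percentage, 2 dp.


Packing = (4.83/8.85)*100 = 54.58 %


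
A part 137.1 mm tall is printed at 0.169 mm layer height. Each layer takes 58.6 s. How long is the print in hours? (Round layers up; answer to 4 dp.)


Layers = ceil(137.1/0.169) = 812
t = 812 * 58.6 / 3600 = 13.2176 hrs


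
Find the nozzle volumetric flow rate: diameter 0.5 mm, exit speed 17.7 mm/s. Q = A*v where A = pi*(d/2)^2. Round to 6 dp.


A = pi*(0.5/2)^2 = 0.19634954 mm^2
Q = 0.19634954 * 17.7 = 3.475387 mm^3/s


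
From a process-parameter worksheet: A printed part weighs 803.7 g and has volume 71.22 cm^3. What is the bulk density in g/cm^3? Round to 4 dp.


rho = 803.7 / 71.22 = 11.2848 g/cm^3


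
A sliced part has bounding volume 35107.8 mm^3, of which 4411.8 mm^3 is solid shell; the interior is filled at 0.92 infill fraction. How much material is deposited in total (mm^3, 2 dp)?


V_infill = (35107.8 - 4411.8) * 0.92 = 28240.32
V_total = 4411.8 + 28240.32 = 32652.12 mm^3


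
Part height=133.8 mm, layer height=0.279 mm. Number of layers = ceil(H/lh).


Layers = ceil(133.8/0.279) = 480


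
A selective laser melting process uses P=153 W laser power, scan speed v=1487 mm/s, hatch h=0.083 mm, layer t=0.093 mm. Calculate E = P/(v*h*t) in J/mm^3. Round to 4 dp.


E = 153 / (1487*0.083*0.093) = 13.3297 J/mm^3


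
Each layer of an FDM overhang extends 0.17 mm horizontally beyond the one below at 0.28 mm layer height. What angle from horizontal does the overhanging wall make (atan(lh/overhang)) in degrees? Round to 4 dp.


angle = atan(0.28/0.17) = 58.7363 degrees


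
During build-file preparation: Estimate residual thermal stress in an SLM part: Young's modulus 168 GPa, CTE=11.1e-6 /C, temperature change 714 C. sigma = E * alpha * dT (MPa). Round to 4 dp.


sigma = 168*1000 * 11.1e-6 * 714 = 1331.4672 MPa


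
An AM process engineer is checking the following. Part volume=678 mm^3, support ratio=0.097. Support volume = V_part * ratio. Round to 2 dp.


V_support = 678 * 0.097 = 65.77 mm^3


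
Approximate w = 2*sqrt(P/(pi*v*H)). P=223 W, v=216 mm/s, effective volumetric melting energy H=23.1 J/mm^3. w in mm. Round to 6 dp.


w = 2*sqrt(223/(pi*216*23.1)) = 0.238547 mm


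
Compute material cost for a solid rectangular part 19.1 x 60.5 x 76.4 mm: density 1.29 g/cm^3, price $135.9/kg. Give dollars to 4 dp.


V = 19.1 * 60.5 * 76.4 = 88284.02 mm^3 = 88.28402 cm^3
Mass = 88.28402 * 1.29 / 1000 = 0.11388639 kg
Cost = 0.11388639 * 135.9 = 15.4772 $


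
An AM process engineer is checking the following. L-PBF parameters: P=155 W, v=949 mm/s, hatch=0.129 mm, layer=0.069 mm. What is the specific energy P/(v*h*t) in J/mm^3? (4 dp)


Build rate = 949 * 0.129 * 0.069 = 8.447049 mm^3/s
SE = 155 / 8.447049 = 18.3496 J/mm^3


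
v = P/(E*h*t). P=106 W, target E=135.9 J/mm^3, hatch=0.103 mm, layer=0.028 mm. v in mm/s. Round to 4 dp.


v = 106 / (135.9*0.103*0.028) = 270.4526 mm/s


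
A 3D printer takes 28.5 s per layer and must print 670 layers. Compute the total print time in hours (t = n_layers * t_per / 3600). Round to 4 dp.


t = 670 * 28.5 / 3600 = 5.3042 hrs


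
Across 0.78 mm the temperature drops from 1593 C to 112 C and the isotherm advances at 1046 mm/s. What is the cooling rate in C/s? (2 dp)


G = (1593-112)/0.78 = 1898.71794872 C/mm
CR = 1898.71794872 * 1046 = 1986058.97 C/s


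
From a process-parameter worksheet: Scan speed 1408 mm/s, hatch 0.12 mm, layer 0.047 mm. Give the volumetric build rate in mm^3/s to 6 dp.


Rate = 1408 * 0.12 * 0.047 = 7.94112 mm^3/s


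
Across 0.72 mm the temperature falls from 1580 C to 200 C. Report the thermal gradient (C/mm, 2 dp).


G = (1580-200)/0.72 = 1916.67 C/mm
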